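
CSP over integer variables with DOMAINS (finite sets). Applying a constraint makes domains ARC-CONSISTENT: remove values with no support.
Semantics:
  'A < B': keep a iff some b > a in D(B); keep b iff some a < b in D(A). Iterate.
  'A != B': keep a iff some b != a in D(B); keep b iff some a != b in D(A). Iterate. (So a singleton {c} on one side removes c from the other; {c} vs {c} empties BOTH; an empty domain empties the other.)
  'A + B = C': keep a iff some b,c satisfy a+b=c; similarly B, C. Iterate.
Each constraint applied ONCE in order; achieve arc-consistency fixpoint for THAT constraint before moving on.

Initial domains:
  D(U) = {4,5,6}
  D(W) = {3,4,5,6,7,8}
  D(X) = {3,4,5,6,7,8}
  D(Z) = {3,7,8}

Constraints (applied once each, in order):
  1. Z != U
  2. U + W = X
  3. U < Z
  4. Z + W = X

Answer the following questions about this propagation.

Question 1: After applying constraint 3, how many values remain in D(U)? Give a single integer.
Constraint 1 (Z != U) on D(Z)={3,7,8} D(U)={4,5,6}: no change
Constraint 2 (U + W = X) on D(U)={4,5,6} D(W)={3,4,5,6,7,8} D(X)={3,4,5,6,7,8}: U {4,5,6}->{4,5}; W {3,4,5,6,7,8}->{3,4}; X {3,4,5,6,7,8}->{7,8}
Constraint 3 (U < Z) on D(U)={4,5} D(Z)={3,7,8}: Z {3,7,8}->{7,8}
So after constraint 3: D(U)={4,5}, size = 2

Answer: 2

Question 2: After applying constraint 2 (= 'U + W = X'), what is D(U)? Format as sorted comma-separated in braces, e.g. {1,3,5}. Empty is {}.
Answer: {4,5}

Derivation:
Constraint 1 (Z != U) on D(Z)={3,7,8} D(U)={4,5,6}: no change
Constraint 2 (U + W = X) on D(U)={4,5,6} D(W)={3,4,5,6,7,8} D(X)={3,4,5,6,7,8}: U {4,5,6}->{4,5}; W {3,4,5,6,7,8}->{3,4}; X {3,4,5,6,7,8}->{7,8}
So after constraint 2: D(U) = {4,5}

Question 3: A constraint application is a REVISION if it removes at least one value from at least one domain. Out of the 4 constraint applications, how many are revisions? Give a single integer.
Answer: 3

Derivation:
Constraint 1 (Z != U) on D(Z)={3,7,8} D(U)={4,5,6}: no change => not a revision
Constraint 2 (U + W = X) on D(U)={4,5,6} D(W)={3,4,5,6,7,8} D(X)={3,4,5,6,7,8}: U {4,5,6}->{4,5}; W {3,4,5,6,7,8}->{3,4}; X {3,4,5,6,7,8}->{7,8} => REVISION
Constraint 3 (U < Z) on D(U)={4,5} D(Z)={3,7,8}: Z {3,7,8}->{7,8} => REVISION
Constraint 4 (Z + W = X) on D(Z)={7,8} D(W)={3,4} D(X)={7,8}: Z {7,8}->{}; W {3,4}->{}; X {7,8}->{} => REVISION
Total revisions = 3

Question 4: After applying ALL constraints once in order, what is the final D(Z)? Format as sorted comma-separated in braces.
Answer: {}

Derivation:
Constraint 1 (Z != U) on D(Z)={3,7,8} D(U)={4,5,6}: no change
Constraint 2 (U + W = X) on D(U)={4,5,6} D(W)={3,4,5,6,7,8} D(X)={3,4,5,6,7,8}: U {4,5,6}->{4,5}; W {3,4,5,6,7,8}->{3,4}; X {3,4,5,6,7,8}->{7,8}
Constraint 3 (U < Z) on D(U)={4,5} D(Z)={3,7,8}: Z {3,7,8}->{7,8}
Constraint 4 (Z + W = X) on D(Z)={7,8} D(W)={3,4} D(X)={7,8}: Z {7,8}->{}; W {3,4}->{}; X {7,8}->{}
So after all 4 constraints: D(Z) = {}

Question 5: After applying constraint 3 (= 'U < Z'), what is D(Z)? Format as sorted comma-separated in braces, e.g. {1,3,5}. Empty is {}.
Constraint 1 (Z != U) on D(Z)={3,7,8} D(U)={4,5,6}: no change
Constraint 2 (U + W = X) on D(U)={4,5,6} D(W)={3,4,5,6,7,8} D(X)={3,4,5,6,7,8}: U {4,5,6}->{4,5}; W {3,4,5,6,7,8}->{3,4}; X {3,4,5,6,7,8}->{7,8}
Constraint 3 (U < Z) on D(U)={4,5} D(Z)={3,7,8}: Z {3,7,8}->{7,8}
So after constraint 3: D(Z) = {7,8}

Answer: {7,8}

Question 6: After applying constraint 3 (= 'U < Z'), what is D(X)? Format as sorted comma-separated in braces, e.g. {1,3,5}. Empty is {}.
Answer: {7,8}

Derivation:
Constraint 1 (Z != U) on D(Z)={3,7,8} D(U)={4,5,6}: no change
Constraint 2 (U + W = X) on D(U)={4,5,6} D(W)={3,4,5,6,7,8} D(X)={3,4,5,6,7,8}: U {4,5,6}->{4,5}; W {3,4,5,6,7,8}->{3,4}; X {3,4,5,6,7,8}->{7,8}
Constraint 3 (U < Z) on D(U)={4,5} D(Z)={3,7,8}: Z {3,7,8}->{7,8}
So after constraint 3: D(X) = {7,8}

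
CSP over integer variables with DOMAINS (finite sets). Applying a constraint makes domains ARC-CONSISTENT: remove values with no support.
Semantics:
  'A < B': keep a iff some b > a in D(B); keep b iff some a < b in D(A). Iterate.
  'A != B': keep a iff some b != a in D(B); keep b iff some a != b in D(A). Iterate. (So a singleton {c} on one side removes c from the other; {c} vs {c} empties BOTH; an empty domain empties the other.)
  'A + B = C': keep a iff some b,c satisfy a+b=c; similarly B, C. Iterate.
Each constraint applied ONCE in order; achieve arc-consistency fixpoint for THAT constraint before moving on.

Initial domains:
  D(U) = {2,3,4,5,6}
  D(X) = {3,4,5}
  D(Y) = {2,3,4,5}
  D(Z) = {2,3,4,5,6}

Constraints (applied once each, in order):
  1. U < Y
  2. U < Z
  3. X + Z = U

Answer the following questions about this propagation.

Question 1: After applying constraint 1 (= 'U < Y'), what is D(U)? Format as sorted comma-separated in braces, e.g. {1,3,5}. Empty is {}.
Answer: {2,3,4}

Derivation:
Constraint 1 (U < Y) on D(U)={2,3,4,5,6} D(Y)={2,3,4,5}: U {2,3,4,5,6}->{2,3,4}; Y {2,3,4,5}->{3,4,5}
So after constraint 1: D(U) = {2,3,4}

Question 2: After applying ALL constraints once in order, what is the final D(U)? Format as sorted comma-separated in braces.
Answer: {}

Derivation:
Constraint 1 (U < Y) on D(U)={2,3,4,5,6} D(Y)={2,3,4,5}: U {2,3,4,5,6}->{2,3,4}; Y {2,3,4,5}->{3,4,5}
Constraint 2 (U < Z) on D(U)={2,3,4} D(Z)={2,3,4,5,6}: Z {2,3,4,5,6}->{3,4,5,6}
Constraint 3 (X + Z = U) on D(X)={3,4,5} D(Z)={3,4,5,6} D(U)={2,3,4}: X {3,4,5}->{}; Z {3,4,5,6}->{}; U {2,3,4}->{}
So after all 3 constraints: D(U) = {}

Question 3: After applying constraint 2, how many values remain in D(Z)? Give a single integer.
Constraint 1 (U < Y) on D(U)={2,3,4,5,6} D(Y)={2,3,4,5}: U {2,3,4,5,6}->{2,3,4}; Y {2,3,4,5}->{3,4,5}
Constraint 2 (U < Z) on D(U)={2,3,4} D(Z)={2,3,4,5,6}: Z {2,3,4,5,6}->{3,4,5,6}
So after constraint 2: D(Z)={3,4,5,6}, size = 4

Answer: 4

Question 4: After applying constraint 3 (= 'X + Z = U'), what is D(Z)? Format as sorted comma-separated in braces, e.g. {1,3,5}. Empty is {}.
Answer: {}

Derivation:
Constraint 1 (U < Y) on D(U)={2,3,4,5,6} D(Y)={2,3,4,5}: U {2,3,4,5,6}->{2,3,4}; Y {2,3,4,5}->{3,4,5}
Constraint 2 (U < Z) on D(U)={2,3,4} D(Z)={2,3,4,5,6}: Z {2,3,4,5,6}->{3,4,5,6}
Constraint 3 (X + Z = U) on D(X)={3,4,5} D(Z)={3,4,5,6} D(U)={2,3,4}: X {3,4,5}->{}; Z {3,4,5,6}->{}; U {2,3,4}->{}
So after constraint 3: D(Z) = {}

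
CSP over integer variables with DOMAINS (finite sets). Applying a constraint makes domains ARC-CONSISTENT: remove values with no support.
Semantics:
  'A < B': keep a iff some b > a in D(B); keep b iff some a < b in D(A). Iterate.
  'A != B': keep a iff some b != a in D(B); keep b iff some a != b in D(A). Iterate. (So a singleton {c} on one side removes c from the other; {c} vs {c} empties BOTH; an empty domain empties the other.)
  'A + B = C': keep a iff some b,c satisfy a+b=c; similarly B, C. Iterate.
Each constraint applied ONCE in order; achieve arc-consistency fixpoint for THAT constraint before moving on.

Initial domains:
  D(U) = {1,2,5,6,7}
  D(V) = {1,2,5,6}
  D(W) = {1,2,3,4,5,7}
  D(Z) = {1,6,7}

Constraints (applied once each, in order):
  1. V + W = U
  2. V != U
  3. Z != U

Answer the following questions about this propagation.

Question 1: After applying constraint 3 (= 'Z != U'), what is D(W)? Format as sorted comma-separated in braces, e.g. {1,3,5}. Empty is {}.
Answer: {1,2,3,4,5}

Derivation:
Constraint 1 (V + W = U) on D(V)={1,2,5,6} D(W)={1,2,3,4,5,7} D(U)={1,2,5,6,7}: W {1,2,3,4,5,7}->{1,2,3,4,5}; U {1,2,5,6,7}->{2,5,6,7}
Constraint 2 (V != U) on D(V)={1,2,5,6} D(U)={2,5,6,7}: no change
Constraint 3 (Z != U) on D(Z)={1,6,7} D(U)={2,5,6,7}: no change
So after constraint 3: D(W) = {1,2,3,4,5}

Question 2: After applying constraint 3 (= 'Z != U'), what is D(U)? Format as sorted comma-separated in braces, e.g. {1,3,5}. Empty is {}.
Answer: {2,5,6,7}

Derivation:
Constraint 1 (V + W = U) on D(V)={1,2,5,6} D(W)={1,2,3,4,5,7} D(U)={1,2,5,6,7}: W {1,2,3,4,5,7}->{1,2,3,4,5}; U {1,2,5,6,7}->{2,5,6,7}
Constraint 2 (V != U) on D(V)={1,2,5,6} D(U)={2,5,6,7}: no change
Constraint 3 (Z != U) on D(Z)={1,6,7} D(U)={2,5,6,7}: no change
So after constraint 3: D(U) = {2,5,6,7}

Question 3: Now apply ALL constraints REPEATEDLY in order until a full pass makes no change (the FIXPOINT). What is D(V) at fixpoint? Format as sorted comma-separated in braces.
pass 0 (initial): D(V)={1,2,5,6}
pass 1: U {1,2,5,6,7}->{2,5,6,7}; W {1,2,3,4,5,7}->{1,2,3,4,5}
pass 2: no change
Fixpoint after 2 passes: D(V) = {1,2,5,6}

Answer: {1,2,5,6}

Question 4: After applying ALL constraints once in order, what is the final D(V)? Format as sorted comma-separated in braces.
Answer: {1,2,5,6}

Derivation:
Constraint 1 (V + W = U) on D(V)={1,2,5,6} D(W)={1,2,3,4,5,7} D(U)={1,2,5,6,7}: W {1,2,3,4,5,7}->{1,2,3,4,5}; U {1,2,5,6,7}->{2,5,6,7}
Constraint 2 (V != U) on D(V)={1,2,5,6} D(U)={2,5,6,7}: no change
Constraint 3 (Z != U) on D(Z)={1,6,7} D(U)={2,5,6,7}: no change
So after all 3 constraints: D(V) = {1,2,5,6}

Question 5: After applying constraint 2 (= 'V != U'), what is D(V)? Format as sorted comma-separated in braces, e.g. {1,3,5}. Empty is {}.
Constraint 1 (V + W = U) on D(V)={1,2,5,6} D(W)={1,2,3,4,5,7} D(U)={1,2,5,6,7}: W {1,2,3,4,5,7}->{1,2,3,4,5}; U {1,2,5,6,7}->{2,5,6,7}
Constraint 2 (V != U) on D(V)={1,2,5,6} D(U)={2,5,6,7}: no change
So after constraint 2: D(V) = {1,2,5,6}

Answer: {1,2,5,6}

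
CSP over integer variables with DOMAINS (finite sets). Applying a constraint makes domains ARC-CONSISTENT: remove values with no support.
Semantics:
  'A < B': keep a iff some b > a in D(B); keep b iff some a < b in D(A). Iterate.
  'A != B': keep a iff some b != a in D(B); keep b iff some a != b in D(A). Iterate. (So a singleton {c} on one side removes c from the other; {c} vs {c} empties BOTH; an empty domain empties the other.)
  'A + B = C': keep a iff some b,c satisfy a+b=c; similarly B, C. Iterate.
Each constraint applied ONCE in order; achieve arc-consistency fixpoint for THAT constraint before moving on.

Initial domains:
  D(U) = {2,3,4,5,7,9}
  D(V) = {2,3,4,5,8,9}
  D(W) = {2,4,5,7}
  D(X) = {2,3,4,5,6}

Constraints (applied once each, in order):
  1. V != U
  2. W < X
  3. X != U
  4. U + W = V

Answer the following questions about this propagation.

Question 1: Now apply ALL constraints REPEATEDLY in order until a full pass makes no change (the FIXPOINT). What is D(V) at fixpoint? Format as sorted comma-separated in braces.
pass 0 (initial): D(V)={2,3,4,5,8,9}
pass 1: U {2,3,4,5,7,9}->{2,3,4,5,7}; V {2,3,4,5,8,9}->{4,5,8,9}; W {2,4,5,7}->{2,4,5}; X {2,3,4,5,6}->{3,4,5,6}
pass 2: no change
Fixpoint after 2 passes: D(V) = {4,5,8,9}

Answer: {4,5,8,9}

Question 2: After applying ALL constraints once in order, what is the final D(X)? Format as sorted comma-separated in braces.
Answer: {3,4,5,6}

Derivation:
Constraint 1 (V != U) on D(V)={2,3,4,5,8,9} D(U)={2,3,4,5,7,9}: no change
Constraint 2 (W < X) on D(W)={2,4,5,7} D(X)={2,3,4,5,6}: W {2,4,5,7}->{2,4,5}; X {2,3,4,5,6}->{3,4,5,6}
Constraint 3 (X != U) on D(X)={3,4,5,6} D(U)={2,3,4,5,7,9}: no change
Constraint 4 (U + W = V) on D(U)={2,3,4,5,7,9} D(W)={2,4,5} D(V)={2,3,4,5,8,9}: U {2,3,4,5,7,9}->{2,3,4,5,7}; V {2,3,4,5,8,9}->{4,5,8,9}
So after all 4 constraints: D(X) = {3,4,5,6}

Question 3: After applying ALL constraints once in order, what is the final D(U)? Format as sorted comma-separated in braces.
Constraint 1 (V != U) on D(V)={2,3,4,5,8,9} D(U)={2,3,4,5,7,9}: no change
Constraint 2 (W < X) on D(W)={2,4,5,7} D(X)={2,3,4,5,6}: W {2,4,5,7}->{2,4,5}; X {2,3,4,5,6}->{3,4,5,6}
Constraint 3 (X != U) on D(X)={3,4,5,6} D(U)={2,3,4,5,7,9}: no change
Constraint 4 (U + W = V) on D(U)={2,3,4,5,7,9} D(W)={2,4,5} D(V)={2,3,4,5,8,9}: U {2,3,4,5,7,9}->{2,3,4,5,7}; V {2,3,4,5,8,9}->{4,5,8,9}
So after all 4 constraints: D(U) = {2,3,4,5,7}

Answer: {2,3,4,5,7}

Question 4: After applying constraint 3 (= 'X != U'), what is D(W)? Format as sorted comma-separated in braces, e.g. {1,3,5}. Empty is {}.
Answer: {2,4,5}

Derivation:
Constraint 1 (V != U) on D(V)={2,3,4,5,8,9} D(U)={2,3,4,5,7,9}: no change
Constraint 2 (W < X) on D(W)={2,4,5,7} D(X)={2,3,4,5,6}: W {2,4,5,7}->{2,4,5}; X {2,3,4,5,6}->{3,4,5,6}
Constraint 3 (X != U) on D(X)={3,4,5,6} D(U)={2,3,4,5,7,9}: no change
So after constraint 3: D(W) = {2,4,5}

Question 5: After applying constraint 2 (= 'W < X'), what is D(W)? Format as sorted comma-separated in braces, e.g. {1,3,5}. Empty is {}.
Constraint 1 (V != U) on D(V)={2,3,4,5,8,9} D(U)={2,3,4,5,7,9}: no change
Constraint 2 (W < X) on D(W)={2,4,5,7} D(X)={2,3,4,5,6}: W {2,4,5,7}->{2,4,5}; X {2,3,4,5,6}->{3,4,5,6}
So after constraint 2: D(W) = {2,4,5}

Answer: {2,4,5}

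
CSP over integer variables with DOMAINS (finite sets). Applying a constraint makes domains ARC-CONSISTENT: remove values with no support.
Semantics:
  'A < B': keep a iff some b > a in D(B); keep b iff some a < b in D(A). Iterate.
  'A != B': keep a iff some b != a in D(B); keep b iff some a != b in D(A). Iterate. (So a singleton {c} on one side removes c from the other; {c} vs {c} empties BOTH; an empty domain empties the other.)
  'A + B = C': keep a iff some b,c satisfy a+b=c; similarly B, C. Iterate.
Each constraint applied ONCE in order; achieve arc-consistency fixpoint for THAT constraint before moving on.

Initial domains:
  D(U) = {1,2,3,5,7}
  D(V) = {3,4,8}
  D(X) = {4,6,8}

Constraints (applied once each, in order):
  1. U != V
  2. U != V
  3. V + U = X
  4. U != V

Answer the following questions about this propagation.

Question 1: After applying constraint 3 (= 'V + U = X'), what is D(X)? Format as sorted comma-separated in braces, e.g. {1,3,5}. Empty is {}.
Answer: {4,6,8}

Derivation:
Constraint 1 (U != V) on D(U)={1,2,3,5,7} D(V)={3,4,8}: no change
Constraint 2 (U != V) on D(U)={1,2,3,5,7} D(V)={3,4,8}: no change
Constraint 3 (V + U = X) on D(V)={3,4,8} D(U)={1,2,3,5,7} D(X)={4,6,8}: V {3,4,8}->{3,4}; U {1,2,3,5,7}->{1,2,3,5}
So after constraint 3: D(X) = {4,6,8}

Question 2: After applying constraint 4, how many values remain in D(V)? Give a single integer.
Constraint 1 (U != V) on D(U)={1,2,3,5,7} D(V)={3,4,8}: no change
Constraint 2 (U != V) on D(U)={1,2,3,5,7} D(V)={3,4,8}: no change
Constraint 3 (V + U = X) on D(V)={3,4,8} D(U)={1,2,3,5,7} D(X)={4,6,8}: V {3,4,8}->{3,4}; U {1,2,3,5,7}->{1,2,3,5}
Constraint 4 (U != V) on D(U)={1,2,3,5} D(V)={3,4}: no change
So after constraint 4: D(V)={3,4}, size = 2

Answer: 2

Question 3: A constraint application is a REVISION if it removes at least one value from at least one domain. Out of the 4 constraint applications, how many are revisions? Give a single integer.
Answer: 1

Derivation:
Constraint 1 (U != V) on D(U)={1,2,3,5,7} D(V)={3,4,8}: no change => not a revision
Constraint 2 (U != V) on D(U)={1,2,3,5,7} D(V)={3,4,8}: no change => not a revision
Constraint 3 (V + U = X) on D(V)={3,4,8} D(U)={1,2,3,5,7} D(X)={4,6,8}: V {3,4,8}->{3,4}; U {1,2,3,5,7}->{1,2,3,5} => REVISION
Constraint 4 (U != V) on D(U)={1,2,3,5} D(V)={3,4}: no change => not a revision
Total revisions = 1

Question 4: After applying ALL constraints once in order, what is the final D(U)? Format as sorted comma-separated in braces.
Constraint 1 (U != V) on D(U)={1,2,3,5,7} D(V)={3,4,8}: no change
Constraint 2 (U != V) on D(U)={1,2,3,5,7} D(V)={3,4,8}: no change
Constraint 3 (V + U = X) on D(V)={3,4,8} D(U)={1,2,3,5,7} D(X)={4,6,8}: V {3,4,8}->{3,4}; U {1,2,3,5,7}->{1,2,3,5}
Constraint 4 (U != V) on D(U)={1,2,3,5} D(V)={3,4}: no change
So after all 4 constraints: D(U) = {1,2,3,5}

Answer: {1,2,3,5}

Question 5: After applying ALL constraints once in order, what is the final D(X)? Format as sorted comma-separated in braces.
Constraint 1 (U != V) on D(U)={1,2,3,5,7} D(V)={3,4,8}: no change
Constraint 2 (U != V) on D(U)={1,2,3,5,7} D(V)={3,4,8}: no change
Constraint 3 (V + U = X) on D(V)={3,4,8} D(U)={1,2,3,5,7} D(X)={4,6,8}: V {3,4,8}->{3,4}; U {1,2,3,5,7}->{1,2,3,5}
Constraint 4 (U != V) on D(U)={1,2,3,5} D(V)={3,4}: no change
So after all 4 constraints: D(X) = {4,6,8}

Answer: {4,6,8}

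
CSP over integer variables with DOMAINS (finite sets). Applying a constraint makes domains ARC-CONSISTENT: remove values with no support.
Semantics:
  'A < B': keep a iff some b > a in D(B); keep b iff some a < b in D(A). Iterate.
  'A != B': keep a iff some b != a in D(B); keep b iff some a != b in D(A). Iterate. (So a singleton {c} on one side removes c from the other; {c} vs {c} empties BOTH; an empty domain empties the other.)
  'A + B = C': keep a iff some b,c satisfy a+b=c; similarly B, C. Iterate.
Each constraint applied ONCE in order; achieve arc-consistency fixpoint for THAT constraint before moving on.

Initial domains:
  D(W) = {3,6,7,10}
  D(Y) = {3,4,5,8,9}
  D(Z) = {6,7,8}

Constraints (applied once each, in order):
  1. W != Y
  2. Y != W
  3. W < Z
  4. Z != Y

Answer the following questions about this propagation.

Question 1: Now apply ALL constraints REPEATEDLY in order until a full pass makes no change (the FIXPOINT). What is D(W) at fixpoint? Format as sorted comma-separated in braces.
pass 0 (initial): D(W)={3,6,7,10}
pass 1: W {3,6,7,10}->{3,6,7}
pass 2: no change
Fixpoint after 2 passes: D(W) = {3,6,7}

Answer: {3,6,7}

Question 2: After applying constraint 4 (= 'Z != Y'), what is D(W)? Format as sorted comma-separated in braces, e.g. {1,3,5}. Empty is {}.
Constraint 1 (W != Y) on D(W)={3,6,7,10} D(Y)={3,4,5,8,9}: no change
Constraint 2 (Y != W) on D(Y)={3,4,5,8,9} D(W)={3,6,7,10}: no change
Constraint 3 (W < Z) on D(W)={3,6,7,10} D(Z)={6,7,8}: W {3,6,7,10}->{3,6,7}
Constraint 4 (Z != Y) on D(Z)={6,7,8} D(Y)={3,4,5,8,9}: no change
So after constraint 4: D(W) = {3,6,7}

Answer: {3,6,7}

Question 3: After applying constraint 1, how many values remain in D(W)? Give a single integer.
Answer: 4

Derivation:
Constraint 1 (W != Y) on D(W)={3,6,7,10} D(Y)={3,4,5,8,9}: no change
So after constraint 1: D(W)={3,6,7,10}, size = 4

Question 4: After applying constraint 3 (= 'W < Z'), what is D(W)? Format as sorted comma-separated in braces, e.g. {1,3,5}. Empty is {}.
Constraint 1 (W != Y) on D(W)={3,6,7,10} D(Y)={3,4,5,8,9}: no change
Constraint 2 (Y != W) on D(Y)={3,4,5,8,9} D(W)={3,6,7,10}: no change
Constraint 3 (W < Z) on D(W)={3,6,7,10} D(Z)={6,7,8}: W {3,6,7,10}->{3,6,7}
So after constraint 3: D(W) = {3,6,7}

Answer: {3,6,7}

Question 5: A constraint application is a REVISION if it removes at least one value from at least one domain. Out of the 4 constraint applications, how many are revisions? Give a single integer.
Answer: 1

Derivation:
Constraint 1 (W != Y) on D(W)={3,6,7,10} D(Y)={3,4,5,8,9}: no change => not a revision
Constraint 2 (Y != W) on D(Y)={3,4,5,8,9} D(W)={3,6,7,10}: no change => not a revision
Constraint 3 (W < Z) on D(W)={3,6,7,10} D(Z)={6,7,8}: W {3,6,7,10}->{3,6,7} => REVISION
Constraint 4 (Z != Y) on D(Z)={6,7,8} D(Y)={3,4,5,8,9}: no change => not a revision
Total revisions = 1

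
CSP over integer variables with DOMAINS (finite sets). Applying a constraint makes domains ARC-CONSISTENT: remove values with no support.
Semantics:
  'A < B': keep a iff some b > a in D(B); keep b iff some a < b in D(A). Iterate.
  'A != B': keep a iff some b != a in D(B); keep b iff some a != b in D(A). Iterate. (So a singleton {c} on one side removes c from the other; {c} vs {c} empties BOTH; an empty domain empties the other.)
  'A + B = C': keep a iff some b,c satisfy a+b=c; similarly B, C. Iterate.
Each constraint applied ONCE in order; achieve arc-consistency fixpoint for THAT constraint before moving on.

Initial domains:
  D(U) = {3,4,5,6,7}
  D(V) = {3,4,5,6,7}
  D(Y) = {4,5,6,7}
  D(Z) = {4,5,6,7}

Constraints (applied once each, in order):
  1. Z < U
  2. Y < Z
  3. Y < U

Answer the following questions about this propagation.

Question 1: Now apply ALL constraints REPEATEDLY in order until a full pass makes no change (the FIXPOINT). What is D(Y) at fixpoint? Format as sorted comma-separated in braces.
Answer: {4,5}

Derivation:
pass 0 (initial): D(Y)={4,5,6,7}
pass 1: U {3,4,5,6,7}->{5,6,7}; Y {4,5,6,7}->{4,5}; Z {4,5,6,7}->{5,6}
pass 2: U {5,6,7}->{6,7}
pass 3: no change
Fixpoint after 3 passes: D(Y) = {4,5}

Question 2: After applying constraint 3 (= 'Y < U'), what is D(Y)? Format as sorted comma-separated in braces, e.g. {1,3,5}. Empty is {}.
Constraint 1 (Z < U) on D(Z)={4,5,6,7} D(U)={3,4,5,6,7}: Z {4,5,6,7}->{4,5,6}; U {3,4,5,6,7}->{5,6,7}
Constraint 2 (Y < Z) on D(Y)={4,5,6,7} D(Z)={4,5,6}: Y {4,5,6,7}->{4,5}; Z {4,5,6}->{5,6}
Constraint 3 (Y < U) on D(Y)={4,5} D(U)={5,6,7}: no change
So after constraint 3: D(Y) = {4,5}

Answer: {4,5}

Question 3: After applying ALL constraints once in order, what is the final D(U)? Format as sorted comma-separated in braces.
Constraint 1 (Z < U) on D(Z)={4,5,6,7} D(U)={3,4,5,6,7}: Z {4,5,6,7}->{4,5,6}; U {3,4,5,6,7}->{5,6,7}
Constraint 2 (Y < Z) on D(Y)={4,5,6,7} D(Z)={4,5,6}: Y {4,5,6,7}->{4,5}; Z {4,5,6}->{5,6}
Constraint 3 (Y < U) on D(Y)={4,5} D(U)={5,6,7}: no change
So after all 3 constraints: D(U) = {5,6,7}

Answer: {5,6,7}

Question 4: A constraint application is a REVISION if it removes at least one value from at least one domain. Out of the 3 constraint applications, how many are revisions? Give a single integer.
Constraint 1 (Z < U) on D(Z)={4,5,6,7} D(U)={3,4,5,6,7}: Z {4,5,6,7}->{4,5,6}; U {3,4,5,6,7}->{5,6,7} => REVISION
Constraint 2 (Y < Z) on D(Y)={4,5,6,7} D(Z)={4,5,6}: Y {4,5,6,7}->{4,5}; Z {4,5,6}->{5,6} => REVISION
Constraint 3 (Y < U) on D(Y)={4,5} D(U)={5,6,7}: no change => not a revision
Total revisions = 2

Answer: 2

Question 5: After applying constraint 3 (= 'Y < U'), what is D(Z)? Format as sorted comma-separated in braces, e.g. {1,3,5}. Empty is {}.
Constraint 1 (Z < U) on D(Z)={4,5,6,7} D(U)={3,4,5,6,7}: Z {4,5,6,7}->{4,5,6}; U {3,4,5,6,7}->{5,6,7}
Constraint 2 (Y < Z) on D(Y)={4,5,6,7} D(Z)={4,5,6}: Y {4,5,6,7}->{4,5}; Z {4,5,6}->{5,6}
Constraint 3 (Y < U) on D(Y)={4,5} D(U)={5,6,7}: no change
So after constraint 3: D(Z) = {5,6}

Answer: {5,6}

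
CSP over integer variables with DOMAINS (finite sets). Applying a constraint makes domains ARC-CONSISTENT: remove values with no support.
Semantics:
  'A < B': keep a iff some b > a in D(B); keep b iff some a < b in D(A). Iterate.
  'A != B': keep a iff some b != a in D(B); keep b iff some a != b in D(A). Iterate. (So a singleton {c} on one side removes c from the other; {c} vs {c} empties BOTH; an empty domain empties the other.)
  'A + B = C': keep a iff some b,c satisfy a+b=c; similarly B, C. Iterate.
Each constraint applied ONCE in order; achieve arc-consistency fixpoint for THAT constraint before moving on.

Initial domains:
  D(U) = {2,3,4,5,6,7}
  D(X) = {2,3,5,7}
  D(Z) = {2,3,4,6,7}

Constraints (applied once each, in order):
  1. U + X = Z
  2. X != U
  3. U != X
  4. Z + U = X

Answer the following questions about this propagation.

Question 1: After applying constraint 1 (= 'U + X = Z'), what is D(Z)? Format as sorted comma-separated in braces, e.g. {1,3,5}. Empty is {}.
Constraint 1 (U + X = Z) on D(U)={2,3,4,5,6,7} D(X)={2,3,5,7} D(Z)={2,3,4,6,7}: U {2,3,4,5,6,7}->{2,3,4,5}; X {2,3,5,7}->{2,3,5}; Z {2,3,4,6,7}->{4,6,7}
So after constraint 1: D(Z) = {4,6,7}

Answer: {4,6,7}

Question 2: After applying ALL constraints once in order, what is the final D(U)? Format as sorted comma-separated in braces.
Constraint 1 (U + X = Z) on D(U)={2,3,4,5,6,7} D(X)={2,3,5,7} D(Z)={2,3,4,6,7}: U {2,3,4,5,6,7}->{2,3,4,5}; X {2,3,5,7}->{2,3,5}; Z {2,3,4,6,7}->{4,6,7}
Constraint 2 (X != U) on D(X)={2,3,5} D(U)={2,3,4,5}: no change
Constraint 3 (U != X) on D(U)={2,3,4,5} D(X)={2,3,5}: no change
Constraint 4 (Z + U = X) on D(Z)={4,6,7} D(U)={2,3,4,5} D(X)={2,3,5}: Z {4,6,7}->{}; U {2,3,4,5}->{}; X {2,3,5}->{}
So after all 4 constraints: D(U) = {}

Answer: {}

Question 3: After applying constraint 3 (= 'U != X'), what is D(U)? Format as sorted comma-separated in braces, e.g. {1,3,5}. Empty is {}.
Answer: {2,3,4,5}

Derivation:
Constraint 1 (U + X = Z) on D(U)={2,3,4,5,6,7} D(X)={2,3,5,7} D(Z)={2,3,4,6,7}: U {2,3,4,5,6,7}->{2,3,4,5}; X {2,3,5,7}->{2,3,5}; Z {2,3,4,6,7}->{4,6,7}
Constraint 2 (X != U) on D(X)={2,3,5} D(U)={2,3,4,5}: no change
Constraint 3 (U != X) on D(U)={2,3,4,5} D(X)={2,3,5}: no change
So after constraint 3: D(U) = {2,3,4,5}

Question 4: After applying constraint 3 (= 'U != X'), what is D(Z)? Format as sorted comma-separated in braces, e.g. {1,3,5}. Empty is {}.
Answer: {4,6,7}

Derivation:
Constraint 1 (U + X = Z) on D(U)={2,3,4,5,6,7} D(X)={2,3,5,7} D(Z)={2,3,4,6,7}: U {2,3,4,5,6,7}->{2,3,4,5}; X {2,3,5,7}->{2,3,5}; Z {2,3,4,6,7}->{4,6,7}
Constraint 2 (X != U) on D(X)={2,3,5} D(U)={2,3,4,5}: no change
Constraint 3 (U != X) on D(U)={2,3,4,5} D(X)={2,3,5}: no change
So after constraint 3: D(Z) = {4,6,7}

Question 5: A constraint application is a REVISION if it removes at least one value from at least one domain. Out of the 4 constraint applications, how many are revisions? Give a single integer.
Constraint 1 (U + X = Z) on D(U)={2,3,4,5,6,7} D(X)={2,3,5,7} D(Z)={2,3,4,6,7}: U {2,3,4,5,6,7}->{2,3,4,5}; X {2,3,5,7}->{2,3,5}; Z {2,3,4,6,7}->{4,6,7} => REVISION
Constraint 2 (X != U) on D(X)={2,3,5} D(U)={2,3,4,5}: no change => not a revision
Constraint 3 (U != X) on D(U)={2,3,4,5} D(X)={2,3,5}: no change => not a revision
Constraint 4 (Z + U = X) on D(Z)={4,6,7} D(U)={2,3,4,5} D(X)={2,3,5}: Z {4,6,7}->{}; U {2,3,4,5}->{}; X {2,3,5}->{} => REVISION
Total revisions = 2

Answer: 2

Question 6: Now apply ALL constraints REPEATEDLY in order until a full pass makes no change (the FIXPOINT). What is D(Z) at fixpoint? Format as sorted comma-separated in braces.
pass 0 (initial): D(Z)={2,3,4,6,7}
pass 1: U {2,3,4,5,6,7}->{}; X {2,3,5,7}->{}; Z {2,3,4,6,7}->{}
pass 2: no change
Fixpoint after 2 passes: D(Z) = {}

Answer: {}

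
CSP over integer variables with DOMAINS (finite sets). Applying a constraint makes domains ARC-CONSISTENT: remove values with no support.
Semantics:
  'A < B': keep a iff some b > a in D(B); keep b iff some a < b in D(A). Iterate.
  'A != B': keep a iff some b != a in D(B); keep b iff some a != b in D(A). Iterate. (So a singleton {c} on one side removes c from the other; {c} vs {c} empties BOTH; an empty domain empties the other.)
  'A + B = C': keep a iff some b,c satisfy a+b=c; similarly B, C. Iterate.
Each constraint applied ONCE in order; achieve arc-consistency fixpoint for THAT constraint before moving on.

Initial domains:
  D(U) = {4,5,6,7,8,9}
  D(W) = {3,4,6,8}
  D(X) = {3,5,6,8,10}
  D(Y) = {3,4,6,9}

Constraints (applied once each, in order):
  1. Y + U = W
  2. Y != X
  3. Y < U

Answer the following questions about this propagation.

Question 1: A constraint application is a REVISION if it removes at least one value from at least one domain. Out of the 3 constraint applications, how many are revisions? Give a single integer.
Constraint 1 (Y + U = W) on D(Y)={3,4,6,9} D(U)={4,5,6,7,8,9} D(W)={3,4,6,8}: Y {3,4,6,9}->{3,4}; U {4,5,6,7,8,9}->{4,5}; W {3,4,6,8}->{8} => REVISION
Constraint 2 (Y != X) on D(Y)={3,4} D(X)={3,5,6,8,10}: no change => not a revision
Constraint 3 (Y < U) on D(Y)={3,4} D(U)={4,5}: no change => not a revision
Total revisions = 1

Answer: 1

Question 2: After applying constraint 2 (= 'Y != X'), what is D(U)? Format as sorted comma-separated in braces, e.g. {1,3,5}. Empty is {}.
Answer: {4,5}

Derivation:
Constraint 1 (Y + U = W) on D(Y)={3,4,6,9} D(U)={4,5,6,7,8,9} D(W)={3,4,6,8}: Y {3,4,6,9}->{3,4}; U {4,5,6,7,8,9}->{4,5}; W {3,4,6,8}->{8}
Constraint 2 (Y != X) on D(Y)={3,4} D(X)={3,5,6,8,10}: no change
So after constraint 2: D(U) = {4,5}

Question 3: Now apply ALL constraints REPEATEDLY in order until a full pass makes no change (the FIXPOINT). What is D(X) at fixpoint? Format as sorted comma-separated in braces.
Answer: {3,5,6,8,10}

Derivation:
pass 0 (initial): D(X)={3,5,6,8,10}
pass 1: U {4,5,6,7,8,9}->{4,5}; W {3,4,6,8}->{8}; Y {3,4,6,9}->{3,4}
pass 2: no change
Fixpoint after 2 passes: D(X) = {3,5,6,8,10}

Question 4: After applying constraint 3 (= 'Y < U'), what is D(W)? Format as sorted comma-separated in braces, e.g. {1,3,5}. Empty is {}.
Answer: {8}

Derivation:
Constraint 1 (Y + U = W) on D(Y)={3,4,6,9} D(U)={4,5,6,7,8,9} D(W)={3,4,6,8}: Y {3,4,6,9}->{3,4}; U {4,5,6,7,8,9}->{4,5}; W {3,4,6,8}->{8}
Constraint 2 (Y != X) on D(Y)={3,4} D(X)={3,5,6,8,10}: no change
Constraint 3 (Y < U) on D(Y)={3,4} D(U)={4,5}: no change
So after constraint 3: D(W) = {8}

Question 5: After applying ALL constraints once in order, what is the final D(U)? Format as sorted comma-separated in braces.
Constraint 1 (Y + U = W) on D(Y)={3,4,6,9} D(U)={4,5,6,7,8,9} D(W)={3,4,6,8}: Y {3,4,6,9}->{3,4}; U {4,5,6,7,8,9}->{4,5}; W {3,4,6,8}->{8}
Constraint 2 (Y != X) on D(Y)={3,4} D(X)={3,5,6,8,10}: no change
Constraint 3 (Y < U) on D(Y)={3,4} D(U)={4,5}: no change
So after all 3 constraints: D(U) = {4,5}

Answer: {4,5}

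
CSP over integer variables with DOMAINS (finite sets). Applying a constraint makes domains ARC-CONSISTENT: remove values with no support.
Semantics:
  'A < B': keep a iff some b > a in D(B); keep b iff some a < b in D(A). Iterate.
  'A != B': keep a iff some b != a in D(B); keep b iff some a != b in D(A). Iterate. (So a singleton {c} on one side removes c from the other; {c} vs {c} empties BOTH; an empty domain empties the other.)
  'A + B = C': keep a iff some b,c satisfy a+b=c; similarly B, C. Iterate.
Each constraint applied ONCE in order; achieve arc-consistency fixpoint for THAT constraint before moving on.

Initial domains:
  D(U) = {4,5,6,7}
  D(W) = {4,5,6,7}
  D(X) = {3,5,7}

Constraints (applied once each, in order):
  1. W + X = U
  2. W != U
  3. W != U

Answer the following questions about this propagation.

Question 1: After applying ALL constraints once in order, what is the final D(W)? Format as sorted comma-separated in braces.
Answer: {4}

Derivation:
Constraint 1 (W + X = U) on D(W)={4,5,6,7} D(X)={3,5,7} D(U)={4,5,6,7}: W {4,5,6,7}->{4}; X {3,5,7}->{3}; U {4,5,6,7}->{7}
Constraint 2 (W != U) on D(W)={4} D(U)={7}: no change
Constraint 3 (W != U) on D(W)={4} D(U)={7}: no change
So after all 3 constraints: D(W) = {4}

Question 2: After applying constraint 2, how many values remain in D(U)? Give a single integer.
Answer: 1

Derivation:
Constraint 1 (W + X = U) on D(W)={4,5,6,7} D(X)={3,5,7} D(U)={4,5,6,7}: W {4,5,6,7}->{4}; X {3,5,7}->{3}; U {4,5,6,7}->{7}
Constraint 2 (W != U) on D(W)={4} D(U)={7}: no change
So after constraint 2: D(U)={7}, size = 1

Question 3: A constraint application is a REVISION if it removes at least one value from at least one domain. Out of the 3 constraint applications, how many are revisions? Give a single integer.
Constraint 1 (W + X = U) on D(W)={4,5,6,7} D(X)={3,5,7} D(U)={4,5,6,7}: W {4,5,6,7}->{4}; X {3,5,7}->{3}; U {4,5,6,7}->{7} => REVISION
Constraint 2 (W != U) on D(W)={4} D(U)={7}: no change => not a revision
Constraint 3 (W != U) on D(W)={4} D(U)={7}: no change => not a revision
Total revisions = 1

Answer: 1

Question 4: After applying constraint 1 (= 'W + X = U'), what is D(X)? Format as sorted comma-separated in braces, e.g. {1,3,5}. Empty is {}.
Answer: {3}

Derivation:
Constraint 1 (W + X = U) on D(W)={4,5,6,7} D(X)={3,5,7} D(U)={4,5,6,7}: W {4,5,6,7}->{4}; X {3,5,7}->{3}; U {4,5,6,7}->{7}
So after constraint 1: D(X) = {3}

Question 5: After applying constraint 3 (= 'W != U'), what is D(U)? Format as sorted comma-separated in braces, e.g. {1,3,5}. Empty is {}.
Answer: {7}

Derivation:
Constraint 1 (W + X = U) on D(W)={4,5,6,7} D(X)={3,5,7} D(U)={4,5,6,7}: W {4,5,6,7}->{4}; X {3,5,7}->{3}; U {4,5,6,7}->{7}
Constraint 2 (W != U) on D(W)={4} D(U)={7}: no change
Constraint 3 (W != U) on D(W)={4} D(U)={7}: no change
So after constraint 3: D(U) = {7}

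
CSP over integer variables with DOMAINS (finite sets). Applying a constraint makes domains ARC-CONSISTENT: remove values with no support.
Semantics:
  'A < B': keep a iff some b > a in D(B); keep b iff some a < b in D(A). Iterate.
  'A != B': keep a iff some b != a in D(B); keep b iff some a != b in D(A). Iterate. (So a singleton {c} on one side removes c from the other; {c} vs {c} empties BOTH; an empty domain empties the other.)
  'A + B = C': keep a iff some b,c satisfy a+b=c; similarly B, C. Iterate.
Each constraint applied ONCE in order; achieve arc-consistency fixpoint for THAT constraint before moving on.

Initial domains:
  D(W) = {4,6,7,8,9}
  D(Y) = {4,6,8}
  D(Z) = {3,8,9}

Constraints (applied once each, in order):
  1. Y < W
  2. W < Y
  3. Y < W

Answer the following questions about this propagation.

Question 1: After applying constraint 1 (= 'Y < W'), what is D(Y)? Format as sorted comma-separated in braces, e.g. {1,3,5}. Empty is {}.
Constraint 1 (Y < W) on D(Y)={4,6,8} D(W)={4,6,7,8,9}: W {4,6,7,8,9}->{6,7,8,9}
So after constraint 1: D(Y) = {4,6,8}

Answer: {4,6,8}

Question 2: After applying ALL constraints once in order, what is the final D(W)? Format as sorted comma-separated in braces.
Constraint 1 (Y < W) on D(Y)={4,6,8} D(W)={4,6,7,8,9}: W {4,6,7,8,9}->{6,7,8,9}
Constraint 2 (W < Y) on D(W)={6,7,8,9} D(Y)={4,6,8}: W {6,7,8,9}->{6,7}; Y {4,6,8}->{8}
Constraint 3 (Y < W) on D(Y)={8} D(W)={6,7}: Y {8}->{}; W {6,7}->{}
So after all 3 constraints: D(W) = {}

Answer: {}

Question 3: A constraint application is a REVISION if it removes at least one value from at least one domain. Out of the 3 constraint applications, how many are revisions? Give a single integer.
Constraint 1 (Y < W) on D(Y)={4,6,8} D(W)={4,6,7,8,9}: W {4,6,7,8,9}->{6,7,8,9} => REVISION
Constraint 2 (W < Y) on D(W)={6,7,8,9} D(Y)={4,6,8}: W {6,7,8,9}->{6,7}; Y {4,6,8}->{8} => REVISION
Constraint 3 (Y < W) on D(Y)={8} D(W)={6,7}: Y {8}->{}; W {6,7}->{} => REVISION
Total revisions = 3

Answer: 3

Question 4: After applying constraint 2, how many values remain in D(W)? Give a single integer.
Answer: 2

Derivation:
Constraint 1 (Y < W) on D(Y)={4,6,8} D(W)={4,6,7,8,9}: W {4,6,7,8,9}->{6,7,8,9}
Constraint 2 (W < Y) on D(W)={6,7,8,9} D(Y)={4,6,8}: W {6,7,8,9}->{6,7}; Y {4,6,8}->{8}
So after constraint 2: D(W)={6,7}, size = 2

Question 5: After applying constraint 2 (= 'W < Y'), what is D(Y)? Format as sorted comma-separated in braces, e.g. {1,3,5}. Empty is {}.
Answer: {8}

Derivation:
Constraint 1 (Y < W) on D(Y)={4,6,8} D(W)={4,6,7,8,9}: W {4,6,7,8,9}->{6,7,8,9}
Constraint 2 (W < Y) on D(W)={6,7,8,9} D(Y)={4,6,8}: W {6,7,8,9}->{6,7}; Y {4,6,8}->{8}
So after constraint 2: D(Y) = {8}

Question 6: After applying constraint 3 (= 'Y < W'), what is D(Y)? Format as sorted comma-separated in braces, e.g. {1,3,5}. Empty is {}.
Constraint 1 (Y < W) on D(Y)={4,6,8} D(W)={4,6,7,8,9}: W {4,6,7,8,9}->{6,7,8,9}
Constraint 2 (W < Y) on D(W)={6,7,8,9} D(Y)={4,6,8}: W {6,7,8,9}->{6,7}; Y {4,6,8}->{8}
Constraint 3 (Y < W) on D(Y)={8} D(W)={6,7}: Y {8}->{}; W {6,7}->{}
So after constraint 3: D(Y) = {}

Answer: {}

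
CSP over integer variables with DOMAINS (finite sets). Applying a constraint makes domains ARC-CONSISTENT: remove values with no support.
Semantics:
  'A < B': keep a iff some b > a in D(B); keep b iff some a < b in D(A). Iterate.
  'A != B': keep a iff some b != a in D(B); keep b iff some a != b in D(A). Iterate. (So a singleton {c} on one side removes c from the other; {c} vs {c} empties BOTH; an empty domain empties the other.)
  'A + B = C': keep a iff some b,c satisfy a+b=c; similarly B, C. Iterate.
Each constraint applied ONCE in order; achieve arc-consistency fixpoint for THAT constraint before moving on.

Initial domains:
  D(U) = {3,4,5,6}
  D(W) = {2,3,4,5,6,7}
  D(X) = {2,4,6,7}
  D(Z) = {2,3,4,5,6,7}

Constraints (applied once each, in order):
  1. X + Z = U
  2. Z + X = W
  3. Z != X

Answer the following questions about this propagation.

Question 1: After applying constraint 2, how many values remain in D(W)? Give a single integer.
Constraint 1 (X + Z = U) on D(X)={2,4,6,7} D(Z)={2,3,4,5,6,7} D(U)={3,4,5,6}: X {2,4,6,7}->{2,4}; Z {2,3,4,5,6,7}->{2,3,4}; U {3,4,5,6}->{4,5,6}
Constraint 2 (Z + X = W) on D(Z)={2,3,4} D(X)={2,4} D(W)={2,3,4,5,6,7}: W {2,3,4,5,6,7}->{4,5,6,7}
So after constraint 2: D(W)={4,5,6,7}, size = 4

Answer: 4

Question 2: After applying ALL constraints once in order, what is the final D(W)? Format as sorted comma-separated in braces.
Answer: {4,5,6,7}

Derivation:
Constraint 1 (X + Z = U) on D(X)={2,4,6,7} D(Z)={2,3,4,5,6,7} D(U)={3,4,5,6}: X {2,4,6,7}->{2,4}; Z {2,3,4,5,6,7}->{2,3,4}; U {3,4,5,6}->{4,5,6}
Constraint 2 (Z + X = W) on D(Z)={2,3,4} D(X)={2,4} D(W)={2,3,4,5,6,7}: W {2,3,4,5,6,7}->{4,5,6,7}
Constraint 3 (Z != X) on D(Z)={2,3,4} D(X)={2,4}: no change
So after all 3 constraints: D(W) = {4,5,6,7}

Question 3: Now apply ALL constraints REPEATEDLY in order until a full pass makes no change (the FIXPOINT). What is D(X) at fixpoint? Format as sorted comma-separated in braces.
pass 0 (initial): D(X)={2,4,6,7}
pass 1: U {3,4,5,6}->{4,5,6}; W {2,3,4,5,6,7}->{4,5,6,7}; X {2,4,6,7}->{2,4}; Z {2,3,4,5,6,7}->{2,3,4}
pass 2: no change
Fixpoint after 2 passes: D(X) = {2,4}

Answer: {2,4}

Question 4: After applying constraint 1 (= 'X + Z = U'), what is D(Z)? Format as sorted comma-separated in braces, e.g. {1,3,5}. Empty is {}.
Answer: {2,3,4}

Derivation:
Constraint 1 (X + Z = U) on D(X)={2,4,6,7} D(Z)={2,3,4,5,6,7} D(U)={3,4,5,6}: X {2,4,6,7}->{2,4}; Z {2,3,4,5,6,7}->{2,3,4}; U {3,4,5,6}->{4,5,6}
So after constraint 1: D(Z) = {2,3,4}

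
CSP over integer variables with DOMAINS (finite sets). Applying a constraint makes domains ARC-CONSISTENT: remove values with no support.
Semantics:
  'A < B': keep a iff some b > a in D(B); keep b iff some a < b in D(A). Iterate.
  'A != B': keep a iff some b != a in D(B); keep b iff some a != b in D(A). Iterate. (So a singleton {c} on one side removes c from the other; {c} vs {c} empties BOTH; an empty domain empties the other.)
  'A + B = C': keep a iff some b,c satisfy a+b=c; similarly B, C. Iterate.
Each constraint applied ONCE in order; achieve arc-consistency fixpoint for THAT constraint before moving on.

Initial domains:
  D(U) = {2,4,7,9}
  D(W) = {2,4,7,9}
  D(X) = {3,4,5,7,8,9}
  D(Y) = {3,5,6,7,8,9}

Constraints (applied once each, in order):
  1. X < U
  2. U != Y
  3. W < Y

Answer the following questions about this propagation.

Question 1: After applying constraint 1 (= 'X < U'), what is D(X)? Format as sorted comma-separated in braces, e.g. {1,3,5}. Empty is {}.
Constraint 1 (X < U) on D(X)={3,4,5,7,8,9} D(U)={2,4,7,9}: X {3,4,5,7,8,9}->{3,4,5,7,8}; U {2,4,7,9}->{4,7,9}
So after constraint 1: D(X) = {3,4,5,7,8}

Answer: {3,4,5,7,8}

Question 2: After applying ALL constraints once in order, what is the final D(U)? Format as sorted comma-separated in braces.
Constraint 1 (X < U) on D(X)={3,4,5,7,8,9} D(U)={2,4,7,9}: X {3,4,5,7,8,9}->{3,4,5,7,8}; U {2,4,7,9}->{4,7,9}
Constraint 2 (U != Y) on D(U)={4,7,9} D(Y)={3,5,6,7,8,9}: no change
Constraint 3 (W < Y) on D(W)={2,4,7,9} D(Y)={3,5,6,7,8,9}: W {2,4,7,9}->{2,4,7}
So after all 3 constraints: D(U) = {4,7,9}

Answer: {4,7,9}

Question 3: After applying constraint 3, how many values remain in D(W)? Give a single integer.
Answer: 3

Derivation:
Constraint 1 (X < U) on D(X)={3,4,5,7,8,9} D(U)={2,4,7,9}: X {3,4,5,7,8,9}->{3,4,5,7,8}; U {2,4,7,9}->{4,7,9}
Constraint 2 (U != Y) on D(U)={4,7,9} D(Y)={3,5,6,7,8,9}: no change
Constraint 3 (W < Y) on D(W)={2,4,7,9} D(Y)={3,5,6,7,8,9}: W {2,4,7,9}->{2,4,7}
So after constraint 3: D(W)={2,4,7}, size = 3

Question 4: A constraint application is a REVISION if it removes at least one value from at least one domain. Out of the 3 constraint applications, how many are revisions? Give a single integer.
Constraint 1 (X < U) on D(X)={3,4,5,7,8,9} D(U)={2,4,7,9}: X {3,4,5,7,8,9}->{3,4,5,7,8}; U {2,4,7,9}->{4,7,9} => REVISION
Constraint 2 (U != Y) on D(U)={4,7,9} D(Y)={3,5,6,7,8,9}: no change => not a revision
Constraint 3 (W < Y) on D(W)={2,4,7,9} D(Y)={3,5,6,7,8,9}: W {2,4,7,9}->{2,4,7} => REVISION
Total revisions = 2

Answer: 2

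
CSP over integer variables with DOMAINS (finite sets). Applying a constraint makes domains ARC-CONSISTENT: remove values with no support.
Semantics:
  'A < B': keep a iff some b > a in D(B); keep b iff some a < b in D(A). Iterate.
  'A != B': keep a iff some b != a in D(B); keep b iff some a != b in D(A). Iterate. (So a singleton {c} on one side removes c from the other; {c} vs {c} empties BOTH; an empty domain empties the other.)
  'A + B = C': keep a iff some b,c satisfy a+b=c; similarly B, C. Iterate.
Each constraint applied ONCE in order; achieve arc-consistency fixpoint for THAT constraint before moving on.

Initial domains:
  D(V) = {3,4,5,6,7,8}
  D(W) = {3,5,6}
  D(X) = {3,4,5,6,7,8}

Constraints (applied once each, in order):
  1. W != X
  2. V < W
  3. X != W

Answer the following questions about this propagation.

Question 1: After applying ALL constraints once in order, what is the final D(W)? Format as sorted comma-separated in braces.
Constraint 1 (W != X) on D(W)={3,5,6} D(X)={3,4,5,6,7,8}: no change
Constraint 2 (V < W) on D(V)={3,4,5,6,7,8} D(W)={3,5,6}: V {3,4,5,6,7,8}->{3,4,5}; W {3,5,6}->{5,6}
Constraint 3 (X != W) on D(X)={3,4,5,6,7,8} D(W)={5,6}: no change
So after all 3 constraints: D(W) = {5,6}

Answer: {5,6}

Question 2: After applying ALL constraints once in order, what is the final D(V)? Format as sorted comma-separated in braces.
Answer: {3,4,5}

Derivation:
Constraint 1 (W != X) on D(W)={3,5,6} D(X)={3,4,5,6,7,8}: no change
Constraint 2 (V < W) on D(V)={3,4,5,6,7,8} D(W)={3,5,6}: V {3,4,5,6,7,8}->{3,4,5}; W {3,5,6}->{5,6}
Constraint 3 (X != W) on D(X)={3,4,5,6,7,8} D(W)={5,6}: no change
So after all 3 constraints: D(V) = {3,4,5}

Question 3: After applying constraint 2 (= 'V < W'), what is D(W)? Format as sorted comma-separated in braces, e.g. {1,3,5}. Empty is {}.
Constraint 1 (W != X) on D(W)={3,5,6} D(X)={3,4,5,6,7,8}: no change
Constraint 2 (V < W) on D(V)={3,4,5,6,7,8} D(W)={3,5,6}: V {3,4,5,6,7,8}->{3,4,5}; W {3,5,6}->{5,6}
So after constraint 2: D(W) = {5,6}

Answer: {5,6}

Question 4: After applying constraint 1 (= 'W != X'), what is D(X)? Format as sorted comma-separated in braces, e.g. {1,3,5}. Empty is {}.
Answer: {3,4,5,6,7,8}

Derivation:
Constraint 1 (W != X) on D(W)={3,5,6} D(X)={3,4,5,6,7,8}: no change
So after constraint 1: D(X) = {3,4,5,6,7,8}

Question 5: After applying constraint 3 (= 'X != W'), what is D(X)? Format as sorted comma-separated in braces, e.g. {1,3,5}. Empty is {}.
Constraint 1 (W != X) on D(W)={3,5,6} D(X)={3,4,5,6,7,8}: no change
Constraint 2 (V < W) on D(V)={3,4,5,6,7,8} D(W)={3,5,6}: V {3,4,5,6,7,8}->{3,4,5}; W {3,5,6}->{5,6}
Constraint 3 (X != W) on D(X)={3,4,5,6,7,8} D(W)={5,6}: no change
So after constraint 3: D(X) = {3,4,5,6,7,8}

Answer: {3,4,5,6,7,8}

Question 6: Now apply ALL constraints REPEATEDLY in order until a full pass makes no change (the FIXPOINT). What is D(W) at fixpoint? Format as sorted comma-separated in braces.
Answer: {5,6}

Derivation:
pass 0 (initial): D(W)={3,5,6}
pass 1: V {3,4,5,6,7,8}->{3,4,5}; W {3,5,6}->{5,6}
pass 2: no change
Fixpoint after 2 passes: D(W) = {5,6}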